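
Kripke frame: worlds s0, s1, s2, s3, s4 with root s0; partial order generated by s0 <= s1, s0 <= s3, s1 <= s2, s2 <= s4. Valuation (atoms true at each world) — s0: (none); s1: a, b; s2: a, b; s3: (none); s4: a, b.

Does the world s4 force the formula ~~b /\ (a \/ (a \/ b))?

Yes

s4 ||- ~~b /\ (a \/ (a \/ b)) since s4 forces both conjuncts.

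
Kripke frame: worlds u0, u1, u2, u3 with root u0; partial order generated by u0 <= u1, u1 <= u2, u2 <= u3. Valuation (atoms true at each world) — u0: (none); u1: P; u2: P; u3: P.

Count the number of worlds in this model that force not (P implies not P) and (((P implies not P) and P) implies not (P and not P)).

u0: forces it.
u1: forces it.
u2: forces it.
u3: forces it.
Worlds forcing the formula: {u0, u1, u2, u3}.

4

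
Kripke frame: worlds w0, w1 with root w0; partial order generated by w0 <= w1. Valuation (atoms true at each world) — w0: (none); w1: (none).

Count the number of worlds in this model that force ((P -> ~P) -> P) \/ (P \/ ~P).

w0: forces it.
w1: forces it.
Worlds forcing the formula: {w0, w1}.

2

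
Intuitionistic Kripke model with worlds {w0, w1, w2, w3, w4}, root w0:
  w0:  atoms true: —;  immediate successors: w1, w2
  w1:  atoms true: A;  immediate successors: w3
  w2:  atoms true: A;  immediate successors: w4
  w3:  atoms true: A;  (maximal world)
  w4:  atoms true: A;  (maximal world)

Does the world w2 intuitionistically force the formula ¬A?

w2 ⊮ ¬A since w2 is accessible from w2 and w2 ⊩ A.

No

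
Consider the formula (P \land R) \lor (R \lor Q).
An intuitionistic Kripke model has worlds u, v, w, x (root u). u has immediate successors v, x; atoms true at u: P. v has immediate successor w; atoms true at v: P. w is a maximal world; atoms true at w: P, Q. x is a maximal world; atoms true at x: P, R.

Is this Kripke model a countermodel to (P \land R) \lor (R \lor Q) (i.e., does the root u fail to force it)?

u \nVdash (P \land R) \lor (R \lor Q): neither disjunct is forced at u.
u \nVdash P \land R since u fails R.
So the root u does not force (P \land R) \lor (R \lor Q); the model is a countermodel.

Yes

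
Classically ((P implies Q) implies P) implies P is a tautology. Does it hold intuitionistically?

This is Peirce's law, which is not intuitionistically valid.
A Kripke countermodel: worlds 0, 1; order generated by 0 <= 1; atoms true at each world — 0:{}; 1:{P}.
0 does not force ((P implies Q) implies P) implies P: already at 0 itself, 0 forces (P implies Q) implies P but 0 does not force P.
0 lacks atom P, so 0 does not force P.
So the root 0 does not force the formula.

No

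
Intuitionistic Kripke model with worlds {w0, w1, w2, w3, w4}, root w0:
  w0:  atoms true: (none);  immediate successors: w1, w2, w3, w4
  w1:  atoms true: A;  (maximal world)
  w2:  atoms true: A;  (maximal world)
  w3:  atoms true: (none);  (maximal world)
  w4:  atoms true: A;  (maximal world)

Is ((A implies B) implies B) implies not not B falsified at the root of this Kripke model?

Yes

w0 does not force ((A implies B) implies B) implies not not B: at the accessible world w1, w1 forces (A implies B) implies B but w1 does not force not not B.
w1 does not force not not B since w1 is accessible from w1 and w1 forces not B.
w1 forces not B: no world accessible from w1 forces B.
So the root w0 does not force ((A implies B) implies B) implies not not B; the model is a countermodel.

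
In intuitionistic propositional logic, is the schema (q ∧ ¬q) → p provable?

Yes

This is an instance of ex falso quodlibet, which is intuitionistically derivable.
No world can force both q and ¬q, so the antecedent q ∧ ¬q is never forced and the implication holds vacuously at every world.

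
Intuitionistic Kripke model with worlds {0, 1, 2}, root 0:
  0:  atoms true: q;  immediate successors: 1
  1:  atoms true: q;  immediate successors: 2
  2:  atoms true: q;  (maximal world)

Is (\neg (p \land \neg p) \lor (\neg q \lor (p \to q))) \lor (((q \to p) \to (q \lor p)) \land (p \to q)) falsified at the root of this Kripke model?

0 \Vdash (\neg (p \land \neg p) \lor (\neg q \lor (p \to q))) \lor (((q \to p) \to (q \lor p)) \land (p \to q)) via the disjunct \neg (p \land \neg p) \lor (\neg q \lor (p \to q)).
So the root 0 forces (\neg (p \land \neg p) \lor (\neg q \lor (p \to q))) \lor (((q \to p) \to (q \lor p)) \land (p \to q)); the model is not a countermodel.

No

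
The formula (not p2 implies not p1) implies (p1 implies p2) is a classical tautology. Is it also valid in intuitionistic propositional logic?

This is the converse of contraposition, which is not intuitionistically valid.
A Kripke countermodel: worlds s0, s1; order generated by s0 <= s1; atoms true at each world — s0:{p1}; s1:{p1,p2}.
s0 does not force (not p2 implies not p1) implies (p1 implies p2): already at s0 itself, s0 forces not p2 implies not p1 but s0 does not force p1 implies p2.
s0 does not force p1 implies p2: already at s0 itself, s0 forces p1 but s0 does not force p2.
s0 lacks atom p2, so s0 does not force p2.
So the root s0 does not force the formula.

No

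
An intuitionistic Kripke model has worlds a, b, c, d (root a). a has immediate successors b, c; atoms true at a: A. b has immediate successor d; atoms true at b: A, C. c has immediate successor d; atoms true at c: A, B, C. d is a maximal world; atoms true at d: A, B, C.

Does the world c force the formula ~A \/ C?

Yes

c ||- ~A \/ C via the disjunct C.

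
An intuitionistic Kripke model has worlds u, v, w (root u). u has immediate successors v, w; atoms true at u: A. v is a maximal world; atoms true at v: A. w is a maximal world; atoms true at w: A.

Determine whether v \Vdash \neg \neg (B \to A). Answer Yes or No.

v \Vdash \neg \neg (B \to A): no world accessible from v forces \neg (B \to A).

Yes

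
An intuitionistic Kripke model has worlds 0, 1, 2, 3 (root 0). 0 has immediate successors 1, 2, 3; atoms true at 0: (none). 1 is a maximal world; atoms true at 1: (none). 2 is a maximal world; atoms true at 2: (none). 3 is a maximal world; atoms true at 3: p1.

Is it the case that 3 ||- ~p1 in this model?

3 ||-/- ~p1 since 3 is accessible from 3 and 3 ||- p1.

No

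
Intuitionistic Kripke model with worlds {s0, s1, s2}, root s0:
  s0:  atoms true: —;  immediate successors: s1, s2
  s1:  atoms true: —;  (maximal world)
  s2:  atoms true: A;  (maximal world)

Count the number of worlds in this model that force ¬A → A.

s0: does not force it — s0 ⊮ ¬A → A: at the accessible world s1, s1 ⊩ ¬A but s1 ⊮ A.
s1: does not force it — s1 ⊮ ¬A → A: already at s1 itself, s1 ⊩ ¬A but s1 ⊮ A.
s2: forces it.
Worlds forcing the formula: {s2}.

1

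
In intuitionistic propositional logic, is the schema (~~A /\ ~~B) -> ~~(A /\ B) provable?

This is the distribution of double negation over conjunction, which is intuitionistically derivable.
Assume ~~A, ~~B, and ~(A /\ B). From A we'd get ~B (since A /\ B is refuted), contradicting ~~B; so ~A, contradicting ~~A.

Yes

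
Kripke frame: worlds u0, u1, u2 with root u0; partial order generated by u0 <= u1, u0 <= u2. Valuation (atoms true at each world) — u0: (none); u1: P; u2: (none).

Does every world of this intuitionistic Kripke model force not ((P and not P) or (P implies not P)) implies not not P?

u0 forces not ((P and not P) or (P implies not P)) implies not not P: every world accessible from u0 that forces not ((P and not P) or (P implies not P)) (namely u1) also forces not not P.
Since the root u0 forces not ((P and not P) or (P implies not P)) implies not not P and forcing is persistent (monotone upward), every world forces it.

Yes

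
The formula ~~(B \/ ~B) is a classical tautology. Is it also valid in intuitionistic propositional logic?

Yes

This is the double negation of excluded middle, which is intuitionistically derivable.
Assuming ~(B \/ ~B): from B we'd get B \/ ~B, so ~B; but then B \/ ~B again — contradiction. Hence ~~(B \/ ~B).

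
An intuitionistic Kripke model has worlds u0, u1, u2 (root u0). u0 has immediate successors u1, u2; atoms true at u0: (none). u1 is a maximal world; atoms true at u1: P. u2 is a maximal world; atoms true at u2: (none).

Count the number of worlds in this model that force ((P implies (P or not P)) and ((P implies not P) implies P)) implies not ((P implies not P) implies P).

u0: does not force it — u0 does not force ((P implies (P or not P)) and ((P implies not P) implies P)) implies not ((P implies not P) implies P): at the accessible world u1, u1 forces (P implies (P or not P)) and ((P implies not P) implies P) but u1 does not force not ((P implies not P) implies P).
u1: does not force it — u1 does not force ((P implies (P or not P)) and ((P implies not P) implies P)) implies not ((P implies not P) implies P): already at u1 itself, u1 forces (P implies (P or not P)) and ((P implies not P) implies P) but u1 does not force not ((P implies not P) implies P).
u2: forces it.
Worlds forcing the formula: {u2}.

1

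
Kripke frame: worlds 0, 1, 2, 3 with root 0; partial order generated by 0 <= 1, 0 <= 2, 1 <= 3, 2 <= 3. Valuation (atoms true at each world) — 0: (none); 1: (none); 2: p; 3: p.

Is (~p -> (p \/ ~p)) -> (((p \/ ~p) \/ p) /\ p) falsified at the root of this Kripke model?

Yes

0 ||-/- (~p -> (p \/ ~p)) -> (((p \/ ~p) \/ p) /\ p): already at 0 itself, 0 ||- ~p -> (p \/ ~p) but 0 ||-/- ((p \/ ~p) \/ p) /\ p.
0 ||-/- ((p \/ ~p) \/ p) /\ p since 0 fails (p \/ ~p) \/ p.
So the root 0 does not force (~p -> (p \/ ~p)) -> (((p \/ ~p) \/ p) /\ p); the model is a countermodel.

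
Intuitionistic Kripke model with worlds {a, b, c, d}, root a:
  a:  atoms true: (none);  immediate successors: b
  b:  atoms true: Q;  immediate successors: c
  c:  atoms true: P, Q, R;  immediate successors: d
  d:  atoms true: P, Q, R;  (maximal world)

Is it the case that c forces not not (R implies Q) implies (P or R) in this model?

c forces not not (R implies Q) implies (P or R): every world accessible from c that forces not not (R implies Q) (namely c, d) also forces P or R.

Yes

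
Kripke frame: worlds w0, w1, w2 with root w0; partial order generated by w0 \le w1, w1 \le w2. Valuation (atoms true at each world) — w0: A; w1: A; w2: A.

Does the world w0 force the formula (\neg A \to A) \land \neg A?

No

w0 \nVdash (\neg A \to A) \land \neg A since w0 fails \neg A.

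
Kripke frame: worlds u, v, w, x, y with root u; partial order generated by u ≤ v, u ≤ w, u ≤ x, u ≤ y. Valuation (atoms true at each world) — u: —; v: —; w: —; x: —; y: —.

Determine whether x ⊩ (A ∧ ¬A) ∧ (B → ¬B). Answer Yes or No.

x ⊮ (A ∧ ¬A) ∧ (B → ¬B) since x fails A ∧ ¬A.

No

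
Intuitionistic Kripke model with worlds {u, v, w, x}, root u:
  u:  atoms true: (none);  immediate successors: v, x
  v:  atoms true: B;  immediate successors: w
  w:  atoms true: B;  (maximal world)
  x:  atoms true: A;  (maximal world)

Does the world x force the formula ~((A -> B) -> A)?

No

x ||-/- ~((A -> B) -> A) since x is accessible from x and x ||- (A -> B) -> A.
x ||- (A -> B) -> A vacuously: no world accessible from x forces the antecedent A -> B.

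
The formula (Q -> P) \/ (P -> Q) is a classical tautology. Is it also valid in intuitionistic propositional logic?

No

This is the Gödel–Dummett linearity axiom, which is not intuitionistically valid.
A Kripke countermodel: worlds 0, 1, 2; order generated by 0 <= 1, 0 <= 2; atoms true at each world — 0:{}; 1:{Q}; 2:{P}.
0 ||-/- (Q -> P) \/ (P -> Q): neither disjunct is forced at 0.
0 ||-/- Q -> P: at the accessible world 1, 1 ||- Q but 1 ||-/- P.
1 lacks atom P, so 1 ||-/- P.
So the root 0 does not force the formula.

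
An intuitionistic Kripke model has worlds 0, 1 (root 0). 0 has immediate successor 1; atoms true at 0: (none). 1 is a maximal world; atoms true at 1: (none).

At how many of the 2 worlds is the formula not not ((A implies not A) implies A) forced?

0

0: does not force it — 0 does not force not not ((A implies not A) implies A) since 0 is accessible from 0 and 0 forces not ((A implies not A) implies A).
1: does not force it — 1 does not force not not ((A implies not A) implies A) since 1 is accessible from 1 and 1 forces not ((A implies not A) implies A).
Worlds forcing the formula: { }.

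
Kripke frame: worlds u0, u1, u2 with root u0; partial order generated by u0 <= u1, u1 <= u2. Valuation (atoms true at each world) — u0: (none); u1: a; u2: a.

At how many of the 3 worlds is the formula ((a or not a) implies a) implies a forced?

u0: does not force it — u0 does not force ((a or not a) implies a) implies a: already at u0 itself, u0 forces (a or not a) implies a but u0 does not force a.
u1: forces it.
u2: forces it.
Worlds forcing the formula: {u1, u2}.

2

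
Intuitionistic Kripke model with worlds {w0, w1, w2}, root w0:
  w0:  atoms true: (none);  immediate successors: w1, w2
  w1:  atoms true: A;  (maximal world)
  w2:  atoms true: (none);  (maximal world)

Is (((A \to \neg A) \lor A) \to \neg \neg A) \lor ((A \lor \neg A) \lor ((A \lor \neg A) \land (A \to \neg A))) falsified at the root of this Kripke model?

w0 \nVdash (((A \to \neg A) \lor A) \to \neg \neg A) \lor ((A \lor \neg A) \lor ((A \lor \neg A) \land (A \to \neg A))): neither disjunct is forced at w0.
w0 \nVdash ((A \to \neg A) \lor A) \to \neg \neg A: at the accessible world w2, w2 \Vdash (A \to \neg A) \lor A but w2 \nVdash \neg \neg A.
w2 \nVdash \neg \neg A since w2 is accessible from w2 and w2 \Vdash \neg A.
w2 \Vdash \neg A: no world accessible from w2 forces A.
So the root w0 does not force (((A \to \neg A) \lor A) \to \neg \neg A) \lor ((A \lor \neg A) \lor ((A \lor \neg A) \land (A \to \neg A))); the model is a countermodel.

Yes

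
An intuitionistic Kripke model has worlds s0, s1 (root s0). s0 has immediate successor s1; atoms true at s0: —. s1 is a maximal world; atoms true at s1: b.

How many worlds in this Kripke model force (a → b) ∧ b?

1

s0: does not force it — s0 ⊮ (a → b) ∧ b since s0 fails b.
s1: forces it.
Worlds forcing the formula: {s1}.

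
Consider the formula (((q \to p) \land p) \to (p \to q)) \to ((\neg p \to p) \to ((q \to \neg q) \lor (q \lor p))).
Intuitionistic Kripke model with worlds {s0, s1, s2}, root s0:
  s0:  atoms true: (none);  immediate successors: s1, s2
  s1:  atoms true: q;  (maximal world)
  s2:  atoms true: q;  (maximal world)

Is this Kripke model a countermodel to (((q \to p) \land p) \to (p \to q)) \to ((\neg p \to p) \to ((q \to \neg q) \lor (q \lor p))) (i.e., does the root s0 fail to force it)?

s0 \Vdash (((q \to p) \land p) \to (p \to q)) \to ((\neg p \to p) \to ((q \to \neg q) \lor (q \lor p))): every world accessible from s0 that forces ((q \to p) \land p) \to (p \to q) (namely s0, s1, s2) also forces (\neg p \to p) \to ((q \to \neg q) \lor (q \lor p)).
So the root s0 forces (((q \to p) \land p) \to (p \to q)) \to ((\neg p \to p) \to ((q \to \neg q) \lor (q \lor p))); the model is not a countermodel.

No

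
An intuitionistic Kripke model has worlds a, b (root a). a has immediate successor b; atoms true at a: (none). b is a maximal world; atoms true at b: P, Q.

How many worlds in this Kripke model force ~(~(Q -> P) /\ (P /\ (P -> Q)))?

2

a: forces it.
b: forces it.
Worlds forcing the formula: {a, b}.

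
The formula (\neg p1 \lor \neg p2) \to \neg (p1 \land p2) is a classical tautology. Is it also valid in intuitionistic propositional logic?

Yes

This is a constructively valid De Morgan direction (disjunction of negations to negated conjunction), which is intuitionistically derivable.
If \neg p1 holds at a world then no accessible world forces p1, hence none forces p1 \land p2; likewise for \neg p2.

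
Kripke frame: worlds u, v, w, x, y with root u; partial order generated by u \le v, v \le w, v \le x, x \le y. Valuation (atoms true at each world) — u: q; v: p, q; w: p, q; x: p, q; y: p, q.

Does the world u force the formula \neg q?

No

u \nVdash \neg q since u is accessible from u and u \Vdash q.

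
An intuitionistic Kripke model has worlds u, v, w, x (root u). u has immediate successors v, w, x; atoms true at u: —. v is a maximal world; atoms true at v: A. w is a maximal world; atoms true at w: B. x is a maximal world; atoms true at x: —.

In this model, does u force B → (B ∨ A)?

u ⊩ B → (B ∨ A): every world accessible from u that forces B (namely w) also forces B ∨ A.

Yes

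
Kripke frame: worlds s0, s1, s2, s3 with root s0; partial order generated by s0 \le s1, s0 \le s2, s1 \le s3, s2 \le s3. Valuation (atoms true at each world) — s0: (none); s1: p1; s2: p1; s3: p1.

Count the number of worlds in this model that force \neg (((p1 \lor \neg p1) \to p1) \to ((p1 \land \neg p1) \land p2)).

4

s0: forces it.
s1: forces it.
s2: forces it.
s3: forces it.
Worlds forcing the formula: {s0, s1, s2, s3}.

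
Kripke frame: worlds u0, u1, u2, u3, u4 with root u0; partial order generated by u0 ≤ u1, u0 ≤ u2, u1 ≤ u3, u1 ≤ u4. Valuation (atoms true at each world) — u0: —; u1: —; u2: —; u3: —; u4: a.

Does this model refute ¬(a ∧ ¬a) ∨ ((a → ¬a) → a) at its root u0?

No

u0 ⊩ ¬(a ∧ ¬a) ∨ ((a → ¬a) → a) via the disjunct ¬(a ∧ ¬a).
So the root u0 forces ¬(a ∧ ¬a) ∨ ((a → ¬a) → a); the model is not a countermodel.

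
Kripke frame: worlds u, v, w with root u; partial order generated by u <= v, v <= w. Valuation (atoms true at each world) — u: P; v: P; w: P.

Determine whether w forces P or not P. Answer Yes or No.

Yes

w forces P or not P via the disjunct P.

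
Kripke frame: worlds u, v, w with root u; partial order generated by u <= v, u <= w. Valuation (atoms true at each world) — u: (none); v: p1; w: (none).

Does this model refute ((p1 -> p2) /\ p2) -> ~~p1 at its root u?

No

u ||- ((p1 -> p2) /\ p2) -> ~~p1 vacuously: no world accessible from u forces the antecedent (p1 -> p2) /\ p2.
So the root u forces ((p1 -> p2) /\ p2) -> ~~p1; the model is not a countermodel.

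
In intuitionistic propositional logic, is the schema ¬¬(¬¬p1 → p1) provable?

This is the double negation of double-negation elimination, which is intuitionistically derivable.
By Glivenko's theorem the double negation of any classical propositional tautology is intuitionistically provable; ¬¬p1 → p1 is classically a tautology.

Yes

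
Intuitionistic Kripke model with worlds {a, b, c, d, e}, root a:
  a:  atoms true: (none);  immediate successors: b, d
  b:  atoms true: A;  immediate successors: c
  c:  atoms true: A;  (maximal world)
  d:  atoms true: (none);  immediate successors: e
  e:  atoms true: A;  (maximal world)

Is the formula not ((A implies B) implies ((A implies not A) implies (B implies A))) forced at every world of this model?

Not every world: a does not force not ((A implies B) implies ((A implies not A) implies (B implies A))).
a does not force not ((A implies B) implies ((A implies not A) implies (B implies A))) since a is accessible from a and a forces (A implies B) implies ((A implies not A) implies (B implies A)).
a forces (A implies B) implies ((A implies not A) implies (B implies A)) vacuously: no world accessible from a forces the antecedent A implies B.

No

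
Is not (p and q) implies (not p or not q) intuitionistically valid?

No

This is the constructively invalid direction of De Morgan's law for conjunction, which is not intuitionistically valid.
A Kripke countermodel: worlds s0, s1, s2; order generated by s0 <= s1, s0 <= s2; atoms true at each world — s0:{}; s1:{p}; s2:{q}.
s0 does not force not (p and q) implies (not p or not q): already at s0 itself, s0 forces not (p and q) but s0 does not force not p or not q.
s0 does not force not p or not q: neither disjunct is forced at s0.
s0 does not force not p since s1 is accessible from s0 and s1 forces p.
So the root s0 does not force the formula.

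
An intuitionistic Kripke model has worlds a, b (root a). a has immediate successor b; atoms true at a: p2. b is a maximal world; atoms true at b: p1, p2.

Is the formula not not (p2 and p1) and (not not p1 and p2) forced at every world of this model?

a forces not not (p2 and p1) and (not not p1 and p2) since a forces both conjuncts.
Since the root a forces not not (p2 and p1) and (not not p1 and p2) and forcing is persistent (monotone upward), every world forces it.

Yes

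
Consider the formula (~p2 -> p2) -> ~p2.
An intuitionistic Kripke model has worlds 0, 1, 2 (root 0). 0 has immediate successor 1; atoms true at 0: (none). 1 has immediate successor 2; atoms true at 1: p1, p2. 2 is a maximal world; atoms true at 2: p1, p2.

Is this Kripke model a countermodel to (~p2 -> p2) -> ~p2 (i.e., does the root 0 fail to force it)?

0 ||-/- (~p2 -> p2) -> ~p2: already at 0 itself, 0 ||- ~p2 -> p2 but 0 ||-/- ~p2.
0 ||-/- ~p2 since 1 is accessible from 0 and 1 ||- p2.
So the root 0 does not force (~p2 -> p2) -> ~p2; the model is a countermodel.

Yes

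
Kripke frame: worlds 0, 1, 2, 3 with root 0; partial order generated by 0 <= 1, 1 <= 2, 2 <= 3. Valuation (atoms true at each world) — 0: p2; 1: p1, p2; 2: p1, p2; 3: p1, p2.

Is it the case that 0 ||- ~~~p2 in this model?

No

0 ||-/- ~~~p2 since 0 is accessible from 0 and 0 ||- ~~p2.
0 ||- ~~p2: no world accessible from 0 forces ~p2.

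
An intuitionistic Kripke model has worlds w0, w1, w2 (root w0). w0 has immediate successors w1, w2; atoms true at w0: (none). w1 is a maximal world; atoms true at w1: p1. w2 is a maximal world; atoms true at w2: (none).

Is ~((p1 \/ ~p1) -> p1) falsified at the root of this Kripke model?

w0 ||-/- ~((p1 \/ ~p1) -> p1) since w1 is accessible from w0 and w1 ||- (p1 \/ ~p1) -> p1.
w1 ||- (p1 \/ ~p1) -> p1: every world accessible from w1 that forces p1 \/ ~p1 (namely w1) also forces p1.
So the root w0 does not force ~((p1 \/ ~p1) -> p1); the model is a countermodel.

Yes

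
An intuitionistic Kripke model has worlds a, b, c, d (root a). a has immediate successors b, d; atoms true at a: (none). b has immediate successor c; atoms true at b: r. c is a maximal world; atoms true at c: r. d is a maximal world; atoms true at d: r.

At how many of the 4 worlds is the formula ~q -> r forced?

3

a: does not force it — a ||-/- ~q -> r: already at a itself, a ||- ~q but a ||-/- r.
b: forces it.
c: forces it.
d: forces it.
Worlds forcing the formula: {b, c, d}.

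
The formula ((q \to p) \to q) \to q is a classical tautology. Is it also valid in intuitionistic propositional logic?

This is Peirce's law, which is not intuitionistically valid.
A Kripke countermodel: worlds w0, w1; order generated by w0 \le w1; atoms true at each world — w0:{}; w1:{q}.
w0 \nVdash ((q \to p) \to q) \to q: already at w0 itself, w0 \Vdash (q \to p) \to q but w0 \nVdash q.
w0 lacks atom q, so w0 \nVdash q.
So the root w0 does not force the formula.

No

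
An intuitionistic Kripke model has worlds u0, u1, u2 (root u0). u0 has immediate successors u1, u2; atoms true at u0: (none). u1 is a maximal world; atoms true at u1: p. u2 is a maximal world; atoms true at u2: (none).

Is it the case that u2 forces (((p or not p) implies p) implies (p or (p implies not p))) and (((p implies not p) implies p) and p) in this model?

No

u2 does not force (((p or not p) implies p) implies (p or (p implies not p))) and (((p implies not p) implies p) and p) since u2 fails ((p implies not p) implies p) and p.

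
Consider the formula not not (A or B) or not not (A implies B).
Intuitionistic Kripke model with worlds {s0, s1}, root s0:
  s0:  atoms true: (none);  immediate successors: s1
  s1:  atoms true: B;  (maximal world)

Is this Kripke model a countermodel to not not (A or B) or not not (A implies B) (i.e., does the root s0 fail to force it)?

No

s0 forces not not (A or B) or not not (A implies B) via the disjunct not not (A or B).
So the root s0 forces not not (A or B) or not not (A implies B); the model is not a countermodel.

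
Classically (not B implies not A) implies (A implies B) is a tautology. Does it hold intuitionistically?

No

This is the converse of contraposition, which is not intuitionistically valid.
A Kripke countermodel: worlds a, b; order generated by a <= b; atoms true at each world — a:{A}; b:{A,B}.
a does not force (not B implies not A) implies (A implies B): already at a itself, a forces not B implies not A but a does not force A implies B.
a does not force A implies B: already at a itself, a forces A but a does not force B.
a lacks atom B, so a does not force B.
So the root a does not force the formula.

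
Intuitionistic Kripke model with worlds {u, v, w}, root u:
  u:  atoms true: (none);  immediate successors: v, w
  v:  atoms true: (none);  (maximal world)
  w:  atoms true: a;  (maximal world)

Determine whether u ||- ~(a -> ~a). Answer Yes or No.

No

u ||-/- ~(a -> ~a) since v is accessible from u and v ||- a -> ~a.
v ||- a -> ~a vacuously: no world accessible from v forces the antecedent a.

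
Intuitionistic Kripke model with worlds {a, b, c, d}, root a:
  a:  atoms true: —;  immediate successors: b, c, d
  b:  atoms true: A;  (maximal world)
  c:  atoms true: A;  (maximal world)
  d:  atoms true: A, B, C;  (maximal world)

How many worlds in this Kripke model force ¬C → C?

a: does not force it — a ⊮ ¬C → C: at the accessible world b, b ⊩ ¬C but b ⊮ C.
b: does not force it — b ⊮ ¬C → C: already at b itself, b ⊩ ¬C but b ⊮ C.
c: does not force it — c ⊮ ¬C → C: already at c itself, c ⊩ ¬C but c ⊮ C.
d: forces it.
Worlds forcing the formula: {d}.

1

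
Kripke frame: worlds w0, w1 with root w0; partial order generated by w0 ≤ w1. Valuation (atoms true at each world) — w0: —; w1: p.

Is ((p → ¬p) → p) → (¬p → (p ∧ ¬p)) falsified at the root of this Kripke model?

No

w0 ⊩ ((p → ¬p) → p) → (¬p → (p ∧ ¬p)): every world accessible from w0 that forces (p → ¬p) → p (namely w0, w1) also forces ¬p → (p ∧ ¬p).
So the root w0 forces ((p → ¬p) → p) → (¬p → (p ∧ ¬p)); the model is not a countermodel.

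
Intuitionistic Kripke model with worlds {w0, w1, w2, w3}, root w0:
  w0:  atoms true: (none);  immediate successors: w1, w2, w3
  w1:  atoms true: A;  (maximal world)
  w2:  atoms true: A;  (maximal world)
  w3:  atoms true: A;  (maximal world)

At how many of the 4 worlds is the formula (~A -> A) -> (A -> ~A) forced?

w0: does not force it — w0 ||-/- (~A -> A) -> (A -> ~A): already at w0 itself, w0 ||- ~A -> A but w0 ||-/- A -> ~A.
w1: does not force it.
w2: does not force it.
w3: does not force it.
Worlds forcing the formula: { }.

0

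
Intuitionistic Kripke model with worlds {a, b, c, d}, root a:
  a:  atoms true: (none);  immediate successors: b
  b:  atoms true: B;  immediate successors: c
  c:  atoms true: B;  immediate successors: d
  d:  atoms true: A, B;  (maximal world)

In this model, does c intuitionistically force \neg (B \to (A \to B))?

c \nVdash \neg (B \to (A \to B)) since c is accessible from c and c \Vdash B \to (A \to B).
c \Vdash B \to (A \to B): every world accessible from c that forces B (namely c, d) also forces A \to B.

No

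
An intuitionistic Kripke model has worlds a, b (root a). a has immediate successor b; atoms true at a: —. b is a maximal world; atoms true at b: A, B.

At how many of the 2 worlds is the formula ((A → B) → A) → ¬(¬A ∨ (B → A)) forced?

0

a: does not force it — a ⊮ ((A → B) → A) → ¬(¬A ∨ (B → A)): at the accessible world b, b ⊩ (A → B) → A but b ⊮ ¬(¬A ∨ (B → A)).
b: does not force it — b ⊮ ((A → B) → A) → ¬(¬A ∨ (B → A)): already at b itself, b ⊩ (A → B) → A but b ⊮ ¬(¬A ∨ (B → A)).
Worlds forcing the formula: { }.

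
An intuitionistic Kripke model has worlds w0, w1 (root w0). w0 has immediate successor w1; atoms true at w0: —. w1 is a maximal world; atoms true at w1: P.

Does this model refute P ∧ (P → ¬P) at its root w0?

w0 ⊮ P ∧ (P → ¬P) since w0 fails P.
So the root w0 does not force P ∧ (P → ¬P); the model is a countermodel.

Yes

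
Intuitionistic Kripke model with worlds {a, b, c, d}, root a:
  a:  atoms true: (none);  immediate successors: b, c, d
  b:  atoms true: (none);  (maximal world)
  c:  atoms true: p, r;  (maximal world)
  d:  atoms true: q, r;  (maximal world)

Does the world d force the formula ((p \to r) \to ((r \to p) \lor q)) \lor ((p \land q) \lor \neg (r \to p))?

Yes

d \Vdash ((p \to r) \to ((r \to p) \lor q)) \lor ((p \land q) \lor \neg (r \to p)) via the disjunct (p \to r) \to ((r \to p) \lor q).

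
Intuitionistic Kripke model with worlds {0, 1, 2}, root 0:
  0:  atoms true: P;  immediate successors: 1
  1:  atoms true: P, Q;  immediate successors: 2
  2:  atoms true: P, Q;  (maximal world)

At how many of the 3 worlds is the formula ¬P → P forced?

0: forces it.
1: forces it.
2: forces it.
Worlds forcing the formula: {0, 1, 2}.

3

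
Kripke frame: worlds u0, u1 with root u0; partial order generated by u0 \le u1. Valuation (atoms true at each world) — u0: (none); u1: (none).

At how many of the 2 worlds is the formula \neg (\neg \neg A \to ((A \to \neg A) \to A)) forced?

0

u0: does not force it — u0 \nVdash \neg (\neg \neg A \to ((A \to \neg A) \to A)) since u0 is accessible from u0 and u0 \Vdash \neg \neg A \to ((A \to \neg A) \to A).
u1: does not force it — u1 \nVdash \neg (\neg \neg A \to ((A \to \neg A) \to A)) since u1 is accessible from u1 and u1 \Vdash \neg \neg A \to ((A \to \neg A) \to A).
Worlds forcing the formula: { }.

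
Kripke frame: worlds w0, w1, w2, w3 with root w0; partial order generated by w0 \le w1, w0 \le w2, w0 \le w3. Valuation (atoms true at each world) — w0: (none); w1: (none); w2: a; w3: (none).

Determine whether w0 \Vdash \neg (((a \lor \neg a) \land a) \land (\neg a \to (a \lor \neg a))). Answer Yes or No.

No

w0 \nVdash \neg (((a \lor \neg a) \land a) \land (\neg a \to (a \lor \neg a))) since w2 is accessible from w0 and w2 \Vdash ((a \lor \neg a) \land a) \land (\neg a \to (a \lor \neg a)).
w2 \Vdash ((a \lor \neg a) \land a) \land (\neg a \to (a \lor \neg a)) since w2 forces both conjuncts.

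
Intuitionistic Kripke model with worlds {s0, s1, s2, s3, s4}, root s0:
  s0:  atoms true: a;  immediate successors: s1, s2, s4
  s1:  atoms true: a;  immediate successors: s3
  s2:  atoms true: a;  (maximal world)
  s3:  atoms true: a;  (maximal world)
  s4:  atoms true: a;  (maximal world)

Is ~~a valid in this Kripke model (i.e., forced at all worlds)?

s0 ||- ~~a: no world accessible from s0 forces ~a.
Since the root s0 forces ~~a and forcing is persistent (monotone upward), every world forces it.

Yes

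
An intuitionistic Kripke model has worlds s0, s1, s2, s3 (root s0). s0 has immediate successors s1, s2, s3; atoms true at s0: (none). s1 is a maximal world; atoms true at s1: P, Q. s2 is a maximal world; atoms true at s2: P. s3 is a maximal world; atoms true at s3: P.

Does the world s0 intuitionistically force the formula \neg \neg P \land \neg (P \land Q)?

No

s0 \nVdash \neg \neg P \land \neg (P \land Q) since s0 fails \neg (P \land Q).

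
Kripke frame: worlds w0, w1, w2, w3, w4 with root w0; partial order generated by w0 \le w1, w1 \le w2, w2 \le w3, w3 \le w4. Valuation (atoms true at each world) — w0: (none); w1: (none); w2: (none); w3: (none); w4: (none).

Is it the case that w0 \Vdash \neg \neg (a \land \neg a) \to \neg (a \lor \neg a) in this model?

Yes

w0 \Vdash \neg \neg (a \land \neg a) \to \neg (a \lor \neg a) vacuously: no world accessible from w0 forces the antecedent \neg \neg (a \land \neg a).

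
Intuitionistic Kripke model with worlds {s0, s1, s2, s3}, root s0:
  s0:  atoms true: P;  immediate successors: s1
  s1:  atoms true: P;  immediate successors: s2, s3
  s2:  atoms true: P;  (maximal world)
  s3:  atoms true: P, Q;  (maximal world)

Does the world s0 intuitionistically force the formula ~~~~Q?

s0 ||-/- ~~~~Q since s2 is accessible from s0 and s2 ||- ~~~Q.
s2 ||- ~~~Q: no world accessible from s2 forces ~~Q.

No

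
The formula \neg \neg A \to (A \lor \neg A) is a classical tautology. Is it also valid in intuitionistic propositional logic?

No

This is a variant of double-negation elimination (deriving excluded middle from double negation), which is not intuitionistically valid.
A Kripke countermodel: worlds w0, w1; order generated by w0 \le w1; atoms true at each world — w0:{}; w1:{A}.
w0 \nVdash \neg \neg A \to (A \lor \neg A): already at w0 itself, w0 \Vdash \neg \neg A but w0 \nVdash A \lor \neg A.
w0 \nVdash A \lor \neg A: neither disjunct is forced at w0.
w0 lacks atom A, so w0 \nVdash A.
So the root w0 does not force the formula.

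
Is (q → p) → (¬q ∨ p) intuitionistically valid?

No

This is the material-implication-as-disjunction principle, which is not intuitionistically valid.
A Kripke countermodel: worlds a, b; order generated by a ≤ b; atoms true at each world — a:{}; b:{p,q}.
a ⊮ (q → p) → (¬q ∨ p): already at a itself, a ⊩ q → p but a ⊮ ¬q ∨ p.
a ⊮ ¬q ∨ p: neither disjunct is forced at a.
a ⊮ ¬q since b is accessible from a and b ⊩ q.
So the root a does not force the formula.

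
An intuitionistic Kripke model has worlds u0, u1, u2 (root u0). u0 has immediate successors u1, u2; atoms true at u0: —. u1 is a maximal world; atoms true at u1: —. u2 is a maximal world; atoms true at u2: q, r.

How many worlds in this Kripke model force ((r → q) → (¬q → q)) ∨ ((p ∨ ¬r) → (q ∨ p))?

u0: does not force it — u0 ⊮ ((r → q) → (¬q → q)) ∨ ((p ∨ ¬r) → (q ∨ p)): neither disjunct is forced at u0.
u1: does not force it.
u2: forces it.
Worlds forcing the formula: {u2}.

1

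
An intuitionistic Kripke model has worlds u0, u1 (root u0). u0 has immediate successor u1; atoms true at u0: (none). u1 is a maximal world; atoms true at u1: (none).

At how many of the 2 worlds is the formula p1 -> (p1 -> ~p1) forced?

u0: forces it.
u1: forces it.
Worlds forcing the formula: {u0, u1}.

2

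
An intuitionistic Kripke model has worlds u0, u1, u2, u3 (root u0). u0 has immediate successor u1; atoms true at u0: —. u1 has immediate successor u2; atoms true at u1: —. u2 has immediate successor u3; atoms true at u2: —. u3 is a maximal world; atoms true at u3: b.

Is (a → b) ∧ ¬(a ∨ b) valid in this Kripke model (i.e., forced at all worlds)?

No

Not every world: u0 ⊮ (a → b) ∧ ¬(a ∨ b).
u0 ⊮ (a → b) ∧ ¬(a ∨ b) since u0 fails ¬(a ∨ b).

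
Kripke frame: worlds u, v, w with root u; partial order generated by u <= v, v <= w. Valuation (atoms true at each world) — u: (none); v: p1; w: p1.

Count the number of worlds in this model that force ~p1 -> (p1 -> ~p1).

3

u: forces it.
v: forces it.
w: forces it.
Worlds forcing the formula: {u, v, w}.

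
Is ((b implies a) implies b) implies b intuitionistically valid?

This is Peirce's law, which is not intuitionistically valid.
A Kripke countermodel: worlds s0, s1; order generated by s0 <= s1; atoms true at each world — s0:{}; s1:{b}.
s0 does not force ((b implies a) implies b) implies b: already at s0 itself, s0 forces (b implies a) implies b but s0 does not force b.
s0 lacks atom b, so s0 does not force b.
So the root s0 does not force the formula.

No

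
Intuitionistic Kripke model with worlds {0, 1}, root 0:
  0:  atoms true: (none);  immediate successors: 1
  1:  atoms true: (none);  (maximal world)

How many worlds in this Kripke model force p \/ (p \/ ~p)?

2

0: forces it.
1: forces it.
Worlds forcing the formula: {0, 1}.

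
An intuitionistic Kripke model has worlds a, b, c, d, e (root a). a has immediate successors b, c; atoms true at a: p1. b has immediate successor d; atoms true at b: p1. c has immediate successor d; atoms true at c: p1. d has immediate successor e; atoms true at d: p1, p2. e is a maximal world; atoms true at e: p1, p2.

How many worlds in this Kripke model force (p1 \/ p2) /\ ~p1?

0

a: does not force it — a ||-/- (p1 \/ p2) /\ ~p1 since a fails ~p1.
b: does not force it.
c: does not force it.
d: does not force it.
e: does not force it.
Worlds forcing the formula: { }.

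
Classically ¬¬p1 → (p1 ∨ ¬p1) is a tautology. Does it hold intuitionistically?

This is a variant of double-negation elimination (deriving excluded middle from double negation), which is not intuitionistically valid.
A Kripke countermodel: worlds w0, w1; order generated by w0 ≤ w1; atoms true at each world — w0:{}; w1:{p1}.
w0 ⊮ ¬¬p1 → (p1 ∨ ¬p1): already at w0 itself, w0 ⊩ ¬¬p1 but w0 ⊮ p1 ∨ ¬p1.
w0 ⊮ p1 ∨ ¬p1: neither disjunct is forced at w0.
w0 lacks atom p1, so w0 ⊮ p1.
So the root w0 does not force the formula.

No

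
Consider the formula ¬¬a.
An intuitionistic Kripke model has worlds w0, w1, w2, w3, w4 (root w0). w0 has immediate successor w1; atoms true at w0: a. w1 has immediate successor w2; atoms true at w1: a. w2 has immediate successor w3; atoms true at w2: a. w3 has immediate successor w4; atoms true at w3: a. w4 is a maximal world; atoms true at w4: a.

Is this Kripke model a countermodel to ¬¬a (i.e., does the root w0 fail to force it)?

w0 ⊩ ¬¬a: no world accessible from w0 forces ¬a.
So the root w0 forces ¬¬a; the model is not a countermodel.

No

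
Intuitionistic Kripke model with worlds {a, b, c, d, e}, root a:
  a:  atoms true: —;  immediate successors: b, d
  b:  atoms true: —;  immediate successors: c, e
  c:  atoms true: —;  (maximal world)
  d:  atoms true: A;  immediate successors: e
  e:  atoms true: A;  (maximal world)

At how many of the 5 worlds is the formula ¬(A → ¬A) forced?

2

a: does not force it — a ⊮ ¬(A → ¬A) since c is accessible from a and c ⊩ A → ¬A.
b: does not force it — b ⊮ ¬(A → ¬A) since c is accessible from b and c ⊩ A → ¬A.
c: does not force it — c ⊮ ¬(A → ¬A) since c is accessible from c and c ⊩ A → ¬A.
d: forces it.
e: forces it.
Worlds forcing the formula: {d, e}.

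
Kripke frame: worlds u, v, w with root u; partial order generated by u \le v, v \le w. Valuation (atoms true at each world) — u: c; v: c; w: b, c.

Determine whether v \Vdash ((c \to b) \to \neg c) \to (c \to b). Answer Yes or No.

v \Vdash ((c \to b) \to \neg c) \to (c \to b) vacuously: no world accessible from v forces the antecedent (c \to b) \to \neg c.

Yes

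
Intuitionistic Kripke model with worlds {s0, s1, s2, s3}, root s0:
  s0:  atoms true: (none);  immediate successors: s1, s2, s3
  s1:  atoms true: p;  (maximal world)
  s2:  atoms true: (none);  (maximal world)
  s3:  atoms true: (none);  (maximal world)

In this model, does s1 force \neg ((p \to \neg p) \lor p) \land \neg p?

s1 \nVdash \neg ((p \to \neg p) \lor p) \land \neg p since s1 fails \neg ((p \to \neg p) \lor p).

No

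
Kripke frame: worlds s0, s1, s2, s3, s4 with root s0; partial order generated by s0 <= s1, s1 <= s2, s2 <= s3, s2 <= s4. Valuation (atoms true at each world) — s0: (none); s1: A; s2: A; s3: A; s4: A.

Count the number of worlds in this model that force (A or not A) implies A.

s0: forces it.
s1: forces it.
s2: forces it.
s3: forces it.
s4: forces it.
Worlds forcing the formula: {s0, s1, s2, s3, s4}.

5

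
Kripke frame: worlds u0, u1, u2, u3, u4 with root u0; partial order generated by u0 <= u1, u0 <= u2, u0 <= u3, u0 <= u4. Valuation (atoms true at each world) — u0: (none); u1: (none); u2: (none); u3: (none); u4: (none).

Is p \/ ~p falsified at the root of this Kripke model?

No

u0 ||- p \/ ~p via the disjunct ~p.
So the root u0 forces p \/ ~p; the model is not a countermodel.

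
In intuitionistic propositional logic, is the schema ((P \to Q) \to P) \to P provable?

This is Peirce's law, which is not intuitionistically valid.
A Kripke countermodel: worlds s0, s1; order generated by s0 \le s1; atoms true at each world — s0:{}; s1:{P}.
s0 \nVdash ((P \to Q) \to P) \to P: already at s0 itself, s0 \Vdash (P \to Q) \to P but s0 \nVdash P.
s0 lacks atom P, so s0 \nVdash P.
So the root s0 does not force the formula.

No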